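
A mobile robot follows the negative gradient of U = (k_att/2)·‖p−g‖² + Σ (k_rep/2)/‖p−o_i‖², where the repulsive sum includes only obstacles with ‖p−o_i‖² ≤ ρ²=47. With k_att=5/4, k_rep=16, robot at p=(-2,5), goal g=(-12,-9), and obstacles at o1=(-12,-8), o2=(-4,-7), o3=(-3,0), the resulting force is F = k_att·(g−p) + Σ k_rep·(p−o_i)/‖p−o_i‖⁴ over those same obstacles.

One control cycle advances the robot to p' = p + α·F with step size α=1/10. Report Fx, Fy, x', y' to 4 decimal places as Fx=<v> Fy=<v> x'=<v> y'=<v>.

Fx=-12.4763 Fy=-17.3817 x'=-3.2476 y'=3.2618

F_att = 5/4·(g−p) = 5/4·(-10,-14) = (-12.5000,-17.5000)
o1: d²=269 > ρ²=47 → inactive
o2: d²=148 > ρ²=47 → inactive
o3: d²=26 ≤ ρ²=47; F_rep = 16·(1,5)/26² = (0.0237,0.1183)
F = F_att + ΣF_rep = (-12.4763,-17.3817)
p' = p + 1/10·F = (-3.2476,3.2618)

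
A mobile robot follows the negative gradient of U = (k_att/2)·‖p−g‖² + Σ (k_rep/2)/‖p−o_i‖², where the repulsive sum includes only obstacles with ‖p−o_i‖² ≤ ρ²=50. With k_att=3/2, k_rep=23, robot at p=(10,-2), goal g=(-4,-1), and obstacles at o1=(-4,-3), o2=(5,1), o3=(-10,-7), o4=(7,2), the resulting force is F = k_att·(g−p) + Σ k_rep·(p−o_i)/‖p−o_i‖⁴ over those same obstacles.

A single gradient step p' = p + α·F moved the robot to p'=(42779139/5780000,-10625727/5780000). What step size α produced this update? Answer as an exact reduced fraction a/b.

F_att = 3/2·(g−p) = 3/2·(-14,1) = (-21.0000,1.5000)
o1: d²=197 > ρ²=50 → inactive
o2: d²=34 ≤ ρ²=50; F_rep = 23·(5,-3)/34² = (0.0995,-0.0597)
o3: d²=425 > ρ²=50 → inactive
o4: d²=25 ≤ ρ²=50; F_rep = 23·(3,-4)/25² = (0.1104,-0.1472)
F = F_att + ΣF_rep = (-20.7901,1.2931)
Δp = p'−p = (-2.5988,0.1616); α = Δx/Fx = (-15020861/5780000) / (-15020861/722500) = 1/8
check: Δy/Fy = (934273/5780000) / (934273/722500) = 1/8 ✓

α = 1/8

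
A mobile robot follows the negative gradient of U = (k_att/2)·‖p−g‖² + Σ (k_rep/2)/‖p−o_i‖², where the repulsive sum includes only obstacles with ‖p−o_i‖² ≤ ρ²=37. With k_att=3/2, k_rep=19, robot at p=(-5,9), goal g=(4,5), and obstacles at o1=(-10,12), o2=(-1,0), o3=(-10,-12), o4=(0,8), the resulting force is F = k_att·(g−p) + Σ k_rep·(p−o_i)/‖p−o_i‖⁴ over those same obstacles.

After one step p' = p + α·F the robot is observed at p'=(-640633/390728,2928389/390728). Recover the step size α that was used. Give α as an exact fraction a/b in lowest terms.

α = 1/4

F_att = 3/2·(g−p) = 3/2·(9,-4) = (13.5000,-6.0000)
o1: d²=34 ≤ ρ²=37; F_rep = 19·(5,-3)/34² = (0.0822,-0.0493)
o2: d²=97 > ρ²=37 → inactive
o3: d²=466 > ρ²=37 → inactive
o4: d²=26 ≤ ρ²=37; F_rep = 19·(-5,1)/26² = (-0.1405,0.0281)
F = F_att + ΣF_rep = (13.4416,-6.0212)
Δp = p'−p = (3.3604,-1.5053); α = Δx/Fx = (1313007/390728) / (1313007/97682) = 1/4
check: Δy/Fy = (-588163/390728) / (-588163/97682) = 1/4 ✓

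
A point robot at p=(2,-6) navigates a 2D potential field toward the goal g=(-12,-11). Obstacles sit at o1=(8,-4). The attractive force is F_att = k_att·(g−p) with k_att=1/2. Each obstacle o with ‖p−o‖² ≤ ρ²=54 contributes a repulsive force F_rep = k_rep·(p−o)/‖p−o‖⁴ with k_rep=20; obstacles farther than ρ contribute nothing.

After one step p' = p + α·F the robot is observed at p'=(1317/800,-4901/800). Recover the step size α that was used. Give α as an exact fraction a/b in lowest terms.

α = 1/20

F_att = 1/2·(g−p) = 1/2·(-14,-5) = (-7.0000,-2.5000)
o1: d²=40 ≤ ρ²=54; F_rep = 20·(-6,-2)/40² = (-0.0750,-0.0250)
F = F_att + ΣF_rep = (-7.0750,-2.5250)
Δp = p'−p = (-0.3538,-0.1263); α = Δx/Fx = (-283/800) / (-283/40) = 1/20
check: Δy/Fy = (-101/800) / (-101/40) = 1/20 ✓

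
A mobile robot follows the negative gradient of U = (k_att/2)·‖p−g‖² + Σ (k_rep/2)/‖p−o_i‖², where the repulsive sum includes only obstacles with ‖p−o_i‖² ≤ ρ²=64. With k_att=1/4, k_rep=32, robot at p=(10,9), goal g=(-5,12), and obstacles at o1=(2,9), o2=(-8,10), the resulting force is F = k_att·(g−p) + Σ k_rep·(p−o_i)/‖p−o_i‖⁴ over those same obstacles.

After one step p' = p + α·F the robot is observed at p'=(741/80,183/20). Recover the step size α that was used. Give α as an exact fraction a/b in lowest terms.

F_att = 1/4·(g−p) = 1/4·(-15,3) = (-3.7500,0.7500)
o1: d²=64 ≤ ρ²=64; F_rep = 32·(8,0)/64² = (0.0625,0.0000)
o2: d²=325 > ρ²=64 → inactive
F = F_att + ΣF_rep = (-3.6875,0.7500)
Δp = p'−p = (-0.7375,0.1500); α = Δx/Fx = (-59/80) / (-59/16) = 1/5
check: Δy/Fy = (3/20) / (3/4) = 1/5 ✓

α = 1/5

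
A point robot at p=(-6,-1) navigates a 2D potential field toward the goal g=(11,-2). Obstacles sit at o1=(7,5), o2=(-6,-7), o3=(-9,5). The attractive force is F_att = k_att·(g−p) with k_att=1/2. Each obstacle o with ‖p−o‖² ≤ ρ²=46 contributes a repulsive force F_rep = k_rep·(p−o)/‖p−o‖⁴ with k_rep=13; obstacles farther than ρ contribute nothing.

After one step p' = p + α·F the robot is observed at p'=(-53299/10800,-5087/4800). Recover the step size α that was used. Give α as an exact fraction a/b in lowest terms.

α = 1/8

F_att = 1/2·(g−p) = 1/2·(17,-1) = (8.5000,-0.5000)
o1: d²=205 > ρ²=46 → inactive
o2: d²=36 ≤ ρ²=46; F_rep = 13·(0,6)/36² = (0.0000,0.0602)
o3: d²=45 ≤ ρ²=46; F_rep = 13·(3,-6)/45² = (0.0193,-0.0385)
F = F_att + ΣF_rep = (8.5193,-0.4783)
Δp = p'−p = (1.0649,-0.0598); α = Δx/Fx = (11501/10800) / (11501/1350) = 1/8
check: Δy/Fy = (-287/4800) / (-287/600) = 1/8 ✓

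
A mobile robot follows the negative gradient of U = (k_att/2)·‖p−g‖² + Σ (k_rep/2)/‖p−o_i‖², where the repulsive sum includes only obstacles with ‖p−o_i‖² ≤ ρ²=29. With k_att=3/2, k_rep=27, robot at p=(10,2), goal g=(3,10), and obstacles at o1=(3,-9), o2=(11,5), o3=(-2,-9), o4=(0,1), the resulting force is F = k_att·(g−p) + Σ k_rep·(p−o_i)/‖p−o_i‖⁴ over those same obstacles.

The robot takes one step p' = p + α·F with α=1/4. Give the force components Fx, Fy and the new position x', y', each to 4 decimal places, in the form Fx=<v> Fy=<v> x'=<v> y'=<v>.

F_att = 3/2·(g−p) = 3/2·(-7,8) = (-10.5000,12.0000)
o1: d²=170 > ρ²=29 → inactive
o2: d²=10 ≤ ρ²=29; F_rep = 27·(-1,-3)/10² = (-0.2700,-0.8100)
o3: d²=265 > ρ²=29 → inactive
o4: d²=101 > ρ²=29 → inactive
F = F_att + ΣF_rep = (-10.7700,11.1900)
p' = p + 1/4·F = (7.3075,4.7975)

Fx=-10.7700 Fy=11.1900 x'=7.3075 y'=4.7975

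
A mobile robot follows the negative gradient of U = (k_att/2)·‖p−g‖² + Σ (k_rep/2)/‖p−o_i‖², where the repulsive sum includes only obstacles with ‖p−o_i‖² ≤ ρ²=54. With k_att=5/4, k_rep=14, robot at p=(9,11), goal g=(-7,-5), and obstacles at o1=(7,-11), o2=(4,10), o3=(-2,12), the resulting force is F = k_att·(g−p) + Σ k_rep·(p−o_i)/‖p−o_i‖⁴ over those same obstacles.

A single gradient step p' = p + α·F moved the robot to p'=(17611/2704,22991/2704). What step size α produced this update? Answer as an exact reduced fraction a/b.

α = 1/8

F_att = 5/4·(g−p) = 5/4·(-16,-16) = (-20.0000,-20.0000)
o1: d²=488 > ρ²=54 → inactive
o2: d²=26 ≤ ρ²=54; F_rep = 14·(5,1)/26² = (0.1036,0.0207)
o3: d²=122 > ρ²=54 → inactive
F = F_att + ΣF_rep = (-19.8964,-19.9793)
Δp = p'−p = (-2.4871,-2.4974); α = Δx/Fx = (-6725/2704) / (-6725/338) = 1/8
check: Δy/Fy = (-6753/2704) / (-6753/338) = 1/8 ✓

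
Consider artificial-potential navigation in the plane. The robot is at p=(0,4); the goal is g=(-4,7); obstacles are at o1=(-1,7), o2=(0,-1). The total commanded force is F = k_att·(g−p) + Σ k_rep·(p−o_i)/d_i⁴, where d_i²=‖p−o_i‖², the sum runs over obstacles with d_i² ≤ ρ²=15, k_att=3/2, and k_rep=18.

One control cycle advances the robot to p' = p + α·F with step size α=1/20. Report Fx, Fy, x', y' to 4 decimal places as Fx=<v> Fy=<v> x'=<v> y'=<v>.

Fx=-5.8200 Fy=3.9600 x'=-0.2910 y'=4.1980

F_att = 3/2·(g−p) = 3/2·(-4,3) = (-6.0000,4.5000)
o1: d²=10 ≤ ρ²=15; F_rep = 18·(1,-3)/10² = (0.1800,-0.5400)
o2: d²=25 > ρ²=15 → inactive
F = F_att + ΣF_rep = (-5.8200,3.9600)
p' = p + 1/20·F = (-0.2910,4.1980)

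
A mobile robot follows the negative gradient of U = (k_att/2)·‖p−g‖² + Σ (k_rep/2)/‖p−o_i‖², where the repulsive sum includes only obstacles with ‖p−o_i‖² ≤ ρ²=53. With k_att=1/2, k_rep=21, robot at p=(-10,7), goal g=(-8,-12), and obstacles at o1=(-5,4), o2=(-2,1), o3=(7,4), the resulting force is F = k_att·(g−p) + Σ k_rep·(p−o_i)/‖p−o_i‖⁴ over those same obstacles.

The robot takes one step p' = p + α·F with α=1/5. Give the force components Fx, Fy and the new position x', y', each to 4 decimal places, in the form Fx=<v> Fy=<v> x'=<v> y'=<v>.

F_att = 1/2·(g−p) = 1/2·(2,-19) = (1.0000,-9.5000)
o1: d²=34 ≤ ρ²=53; F_rep = 21·(-5,3)/34² = (-0.0908,0.0545)
o2: d²=100 > ρ²=53 → inactive
o3: d²=298 > ρ²=53 → inactive
F = F_att + ΣF_rep = (0.9092,-9.4455)
p' = p + 1/5·F = (-9.8182,5.1109)

Fx=0.9092 Fy=-9.4455 x'=-9.8182 y'=5.1109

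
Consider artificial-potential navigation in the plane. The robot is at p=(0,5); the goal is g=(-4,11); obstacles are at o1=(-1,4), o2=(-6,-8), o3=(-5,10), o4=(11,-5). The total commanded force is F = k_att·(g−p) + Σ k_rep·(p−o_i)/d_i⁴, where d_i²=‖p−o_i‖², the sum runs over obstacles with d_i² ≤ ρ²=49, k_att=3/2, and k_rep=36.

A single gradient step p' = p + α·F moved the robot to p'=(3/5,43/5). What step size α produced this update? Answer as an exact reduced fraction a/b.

F_att = 3/2·(g−p) = 3/2·(-4,6) = (-6.0000,9.0000)
o1: d²=2 ≤ ρ²=49; F_rep = 36·(1,1)/2² = (9.0000,9.0000)
o2: d²=205 > ρ²=49 → inactive
o3: d²=50 > ρ²=49 → inactive
o4: d²=221 > ρ²=49 → inactive
F = F_att + ΣF_rep = (3.0000,18.0000)
Δp = p'−p = (0.6000,3.6000); α = Δx/Fx = (3/5) / (3) = 1/5
check: Δy/Fy = (18/5) / (18) = 1/5 ✓

α = 1/5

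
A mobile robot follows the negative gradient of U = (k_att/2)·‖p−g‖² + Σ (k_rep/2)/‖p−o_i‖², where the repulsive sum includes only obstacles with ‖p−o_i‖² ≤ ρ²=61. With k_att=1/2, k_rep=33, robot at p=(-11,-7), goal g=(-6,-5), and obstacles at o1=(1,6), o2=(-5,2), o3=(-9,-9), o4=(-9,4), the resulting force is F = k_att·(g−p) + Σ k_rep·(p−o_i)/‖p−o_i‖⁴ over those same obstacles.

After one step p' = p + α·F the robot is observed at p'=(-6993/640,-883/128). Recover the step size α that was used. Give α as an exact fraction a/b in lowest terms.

F_att = 1/2·(g−p) = 1/2·(5,2) = (2.5000,1.0000)
o1: d²=313 > ρ²=61 → inactive
o2: d²=117 > ρ²=61 → inactive
o3: d²=8 ≤ ρ²=61; F_rep = 33·(-2,2)/8² = (-1.0312,1.0312)
o4: d²=125 > ρ²=61 → inactive
F = F_att + ΣF_rep = (1.4688,2.0312)
Δp = p'−p = (0.0734,0.1016); α = Δx/Fx = (47/640) / (47/32) = 1/20
check: Δy/Fy = (13/128) / (65/32) = 1/20 ✓

α = 1/20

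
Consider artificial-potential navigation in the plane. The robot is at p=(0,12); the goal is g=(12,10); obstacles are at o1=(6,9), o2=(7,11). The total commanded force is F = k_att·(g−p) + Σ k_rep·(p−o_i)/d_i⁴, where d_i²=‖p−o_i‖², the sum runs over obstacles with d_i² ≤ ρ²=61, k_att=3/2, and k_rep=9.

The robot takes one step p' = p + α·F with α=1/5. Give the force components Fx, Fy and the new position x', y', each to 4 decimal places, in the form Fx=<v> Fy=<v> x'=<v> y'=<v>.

Fx=17.9481 Fy=-2.9831 x'=3.5896 y'=11.4034

F_att = 3/2·(g−p) = 3/2·(12,-2) = (18.0000,-3.0000)
o1: d²=45 ≤ ρ²=61; F_rep = 9·(-6,3)/45² = (-0.0267,0.0133)
o2: d²=50 ≤ ρ²=61; F_rep = 9·(-7,1)/50² = (-0.0252,0.0036)
F = F_att + ΣF_rep = (17.9481,-2.9831)
p' = p + 1/5·F = (3.5896,11.4034)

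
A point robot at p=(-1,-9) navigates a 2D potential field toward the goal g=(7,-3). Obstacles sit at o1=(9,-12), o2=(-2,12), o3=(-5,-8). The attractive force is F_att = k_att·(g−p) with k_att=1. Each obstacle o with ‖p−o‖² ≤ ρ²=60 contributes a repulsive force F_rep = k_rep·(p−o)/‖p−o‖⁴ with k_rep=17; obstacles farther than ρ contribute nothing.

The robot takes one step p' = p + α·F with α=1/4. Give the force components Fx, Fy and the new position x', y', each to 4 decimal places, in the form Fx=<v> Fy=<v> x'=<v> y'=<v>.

F_att = 1·(g−p) = 1·(8,6) = (8.0000,6.0000)
o1: d²=109 > ρ²=60 → inactive
o2: d²=442 > ρ²=60 → inactive
o3: d²=17 ≤ ρ²=60; F_rep = 17·(4,-1)/17² = (0.2353,-0.0588)
F = F_att + ΣF_rep = (8.2353,5.9412)
p' = p + 1/4·F = (1.0588,-7.5147)

Fx=8.2353 Fy=5.9412 x'=1.0588 y'=-7.5147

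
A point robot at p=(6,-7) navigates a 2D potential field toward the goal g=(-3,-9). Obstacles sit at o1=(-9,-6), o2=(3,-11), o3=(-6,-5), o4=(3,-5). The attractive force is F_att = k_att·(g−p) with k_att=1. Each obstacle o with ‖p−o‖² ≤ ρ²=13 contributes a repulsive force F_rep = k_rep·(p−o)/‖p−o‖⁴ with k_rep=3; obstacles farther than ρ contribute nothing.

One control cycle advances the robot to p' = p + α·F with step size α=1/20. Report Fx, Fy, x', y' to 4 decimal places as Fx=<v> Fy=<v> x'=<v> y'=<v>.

Fx=-8.9467 Fy=-2.0355 x'=5.5527 y'=-7.1018

F_att = 1·(g−p) = 1·(-9,-2) = (-9.0000,-2.0000)
o1: d²=226 > ρ²=13 → inactive
o2: d²=25 > ρ²=13 → inactive
o3: d²=148 > ρ²=13 → inactive
o4: d²=13 ≤ ρ²=13; F_rep = 3·(3,-2)/13² = (0.0533,-0.0355)
F = F_att + ΣF_rep = (-8.9467,-2.0355)
p' = p + 1/20·F = (5.5527,-7.1018)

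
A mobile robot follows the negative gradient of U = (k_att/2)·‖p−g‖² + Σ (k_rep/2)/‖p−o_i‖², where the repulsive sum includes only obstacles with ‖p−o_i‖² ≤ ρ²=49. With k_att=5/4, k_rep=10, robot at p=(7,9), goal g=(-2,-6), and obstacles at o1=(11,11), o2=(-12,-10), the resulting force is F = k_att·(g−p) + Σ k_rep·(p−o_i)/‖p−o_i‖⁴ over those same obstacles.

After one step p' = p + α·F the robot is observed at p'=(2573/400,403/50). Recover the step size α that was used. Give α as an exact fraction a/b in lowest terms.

α = 1/20

F_att = 5/4·(g−p) = 5/4·(-9,-15) = (-11.2500,-18.7500)
o1: d²=20 ≤ ρ²=49; F_rep = 10·(-4,-2)/20² = (-0.1000,-0.0500)
o2: d²=722 > ρ²=49 → inactive
F = F_att + ΣF_rep = (-11.3500,-18.8000)
Δp = p'−p = (-0.5675,-0.9400); α = Δx/Fx = (-227/400) / (-227/20) = 1/20
check: Δy/Fy = (-47/50) / (-94/5) = 1/20 ✓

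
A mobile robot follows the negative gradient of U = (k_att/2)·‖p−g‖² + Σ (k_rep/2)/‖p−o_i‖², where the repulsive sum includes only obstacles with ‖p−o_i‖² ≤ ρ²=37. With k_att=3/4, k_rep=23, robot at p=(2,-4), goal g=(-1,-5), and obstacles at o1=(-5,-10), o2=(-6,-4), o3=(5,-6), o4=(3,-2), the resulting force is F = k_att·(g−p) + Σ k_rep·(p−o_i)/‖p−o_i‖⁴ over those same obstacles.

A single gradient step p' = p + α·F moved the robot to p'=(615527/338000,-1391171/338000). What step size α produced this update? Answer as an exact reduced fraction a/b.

α = 1/20

F_att = 3/4·(g−p) = 3/4·(-3,-1) = (-2.2500,-0.7500)
o1: d²=85 > ρ²=37 → inactive
o2: d²=64 > ρ²=37 → inactive
o3: d²=13 ≤ ρ²=37; F_rep = 23·(-3,2)/13² = (-0.4083,0.2722)
o4: d²=5 ≤ ρ²=37; F_rep = 23·(-1,-2)/5² = (-0.9200,-1.8400)
F = F_att + ΣF_rep = (-3.5783,-2.3178)
Δp = p'−p = (-0.1789,-0.1159); α = Δx/Fx = (-60473/338000) / (-60473/16900) = 1/20
check: Δy/Fy = (-39171/338000) / (-39171/16900) = 1/20 ✓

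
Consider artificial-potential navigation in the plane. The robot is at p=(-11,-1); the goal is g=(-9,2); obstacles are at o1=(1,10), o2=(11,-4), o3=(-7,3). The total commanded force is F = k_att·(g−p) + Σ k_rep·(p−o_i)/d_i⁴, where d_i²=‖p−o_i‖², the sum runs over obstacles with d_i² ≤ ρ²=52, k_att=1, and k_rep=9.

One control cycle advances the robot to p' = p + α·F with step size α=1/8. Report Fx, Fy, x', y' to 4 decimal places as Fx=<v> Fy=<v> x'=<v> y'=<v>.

F_att = 1·(g−p) = 1·(2,3) = (2.0000,3.0000)
o1: d²=265 > ρ²=52 → inactive
o2: d²=493 > ρ²=52 → inactive
o3: d²=32 ≤ ρ²=52; F_rep = 9·(-4,-4)/32² = (-0.0352,-0.0352)
F = F_att + ΣF_rep = (1.9648,2.9648)
p' = p + 1/8·F = (-10.7544,-0.6294)

Fx=1.9648 Fy=2.9648 x'=-10.7544 y'=-0.6294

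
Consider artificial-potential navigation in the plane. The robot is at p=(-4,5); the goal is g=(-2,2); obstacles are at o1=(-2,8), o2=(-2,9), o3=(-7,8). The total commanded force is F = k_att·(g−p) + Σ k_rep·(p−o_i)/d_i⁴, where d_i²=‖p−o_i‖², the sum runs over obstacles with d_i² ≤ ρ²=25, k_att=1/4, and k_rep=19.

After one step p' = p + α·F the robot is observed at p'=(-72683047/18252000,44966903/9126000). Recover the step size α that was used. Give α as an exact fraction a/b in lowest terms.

α = 1/20

F_att = 1/4·(g−p) = 1/4·(2,-3) = (0.5000,-0.7500)
o1: d²=13 ≤ ρ²=25; F_rep = 19·(-2,-3)/13² = (-0.2249,-0.3373)
o2: d²=20 ≤ ρ²=25; F_rep = 19·(-2,-4)/20² = (-0.0950,-0.1900)
o3: d²=18 ≤ ρ²=25; F_rep = 19·(3,-3)/18² = (0.1759,-0.1759)
F = F_att + ΣF_rep = (0.3561,-1.4532)
Δp = p'−p = (0.0178,-0.0727); α = Δx/Fx = (324953/18252000) / (324953/912600) = 1/20
check: Δy/Fy = (-663097/9126000) / (-663097/456300) = 1/20 ✓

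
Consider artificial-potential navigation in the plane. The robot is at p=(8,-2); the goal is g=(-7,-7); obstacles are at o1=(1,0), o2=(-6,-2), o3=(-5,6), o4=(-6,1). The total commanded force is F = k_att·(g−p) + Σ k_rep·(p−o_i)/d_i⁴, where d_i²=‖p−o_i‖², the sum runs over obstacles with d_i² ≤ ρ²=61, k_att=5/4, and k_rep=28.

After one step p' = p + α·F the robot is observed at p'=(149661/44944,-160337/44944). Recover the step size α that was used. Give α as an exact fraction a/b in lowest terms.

F_att = 5/4·(g−p) = 5/4·(-15,-5) = (-18.7500,-6.2500)
o1: d²=53 ≤ ρ²=61; F_rep = 28·(7,-2)/53² = (0.0698,-0.0199)
o2: d²=196 > ρ²=61 → inactive
o3: d²=233 > ρ²=61 → inactive
o4: d²=205 > ρ²=61 → inactive
F = F_att + ΣF_rep = (-18.6802,-6.2699)
Δp = p'−p = (-4.6701,-1.5675); α = Δx/Fx = (-209891/44944) / (-209891/11236) = 1/4
check: Δy/Fy = (-70449/44944) / (-70449/11236) = 1/4 ✓

α = 1/4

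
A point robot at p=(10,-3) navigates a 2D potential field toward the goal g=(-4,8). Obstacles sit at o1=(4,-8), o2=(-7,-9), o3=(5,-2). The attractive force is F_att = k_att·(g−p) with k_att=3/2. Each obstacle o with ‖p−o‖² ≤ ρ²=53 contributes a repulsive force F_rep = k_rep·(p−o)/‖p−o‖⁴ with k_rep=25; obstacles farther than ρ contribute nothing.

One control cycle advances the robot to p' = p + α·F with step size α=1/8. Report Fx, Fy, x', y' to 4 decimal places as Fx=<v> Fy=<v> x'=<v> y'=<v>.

F_att = 3/2·(g−p) = 3/2·(-14,11) = (-21.0000,16.5000)
o1: d²=61 > ρ²=53 → inactive
o2: d²=325 > ρ²=53 → inactive
o3: d²=26 ≤ ρ²=53; F_rep = 25·(5,-1)/26² = (0.1849,-0.0370)
F = F_att + ΣF_rep = (-20.8151,16.4630)
p' = p + 1/8·F = (7.3981,-0.9421)

Fx=-20.8151 Fy=16.4630 x'=7.3981 y'=-0.9421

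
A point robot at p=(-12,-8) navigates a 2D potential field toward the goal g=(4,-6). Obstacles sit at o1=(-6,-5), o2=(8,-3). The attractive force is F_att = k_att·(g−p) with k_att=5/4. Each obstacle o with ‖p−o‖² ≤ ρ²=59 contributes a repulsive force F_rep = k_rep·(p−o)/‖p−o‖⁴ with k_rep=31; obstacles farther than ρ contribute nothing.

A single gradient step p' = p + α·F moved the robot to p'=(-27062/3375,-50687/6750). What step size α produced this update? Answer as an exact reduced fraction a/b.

F_att = 5/4·(g−p) = 5/4·(16,2) = (20.0000,2.5000)
o1: d²=45 ≤ ρ²=59; F_rep = 31·(-6,-3)/45² = (-0.0919,-0.0459)
o2: d²=425 > ρ²=59 → inactive
F = F_att + ΣF_rep = (19.9081,2.4541)
Δp = p'−p = (3.9816,0.4908); α = Δx/Fx = (13438/3375) / (13438/675) = 1/5
check: Δy/Fy = (3313/6750) / (3313/1350) = 1/5 ✓

α = 1/5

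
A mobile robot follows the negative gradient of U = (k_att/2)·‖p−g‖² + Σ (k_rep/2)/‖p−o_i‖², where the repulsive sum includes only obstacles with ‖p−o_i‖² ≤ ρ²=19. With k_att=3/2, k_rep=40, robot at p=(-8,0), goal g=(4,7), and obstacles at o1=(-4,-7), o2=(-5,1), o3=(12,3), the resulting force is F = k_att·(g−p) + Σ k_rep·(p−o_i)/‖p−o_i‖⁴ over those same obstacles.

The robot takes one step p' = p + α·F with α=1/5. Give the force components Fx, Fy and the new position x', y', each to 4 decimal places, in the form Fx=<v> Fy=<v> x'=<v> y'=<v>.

F_att = 3/2·(g−p) = 3/2·(12,7) = (18.0000,10.5000)
o1: d²=65 > ρ²=19 → inactive
o2: d²=10 ≤ ρ²=19; F_rep = 40·(-3,-1)/10² = (-1.2000,-0.4000)
o3: d²=409 > ρ²=19 → inactive
F = F_att + ΣF_rep = (16.8000,10.1000)
p' = p + 1/5·F = (-4.6400,2.0200)

Fx=16.8000 Fy=10.1000 x'=-4.6400 y'=2.0200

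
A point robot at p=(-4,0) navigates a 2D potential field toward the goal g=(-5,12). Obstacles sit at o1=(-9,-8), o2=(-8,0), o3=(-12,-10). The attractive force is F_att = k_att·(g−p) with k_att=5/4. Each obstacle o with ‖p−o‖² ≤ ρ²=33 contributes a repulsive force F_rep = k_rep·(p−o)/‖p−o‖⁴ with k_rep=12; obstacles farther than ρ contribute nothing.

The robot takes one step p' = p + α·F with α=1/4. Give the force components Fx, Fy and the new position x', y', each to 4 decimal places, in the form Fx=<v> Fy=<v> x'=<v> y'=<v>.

F_att = 5/4·(g−p) = 5/4·(-1,12) = (-1.2500,15.0000)
o1: d²=89 > ρ²=33 → inactive
o2: d²=16 ≤ ρ²=33; F_rep = 12·(4,0)/16² = (0.1875,0.0000)
o3: d²=164 > ρ²=33 → inactive
F = F_att + ΣF_rep = (-1.0625,15.0000)
p' = p + 1/4·F = (-4.2656,3.7500)

Fx=-1.0625 Fy=15.0000 x'=-4.2656 y'=3.7500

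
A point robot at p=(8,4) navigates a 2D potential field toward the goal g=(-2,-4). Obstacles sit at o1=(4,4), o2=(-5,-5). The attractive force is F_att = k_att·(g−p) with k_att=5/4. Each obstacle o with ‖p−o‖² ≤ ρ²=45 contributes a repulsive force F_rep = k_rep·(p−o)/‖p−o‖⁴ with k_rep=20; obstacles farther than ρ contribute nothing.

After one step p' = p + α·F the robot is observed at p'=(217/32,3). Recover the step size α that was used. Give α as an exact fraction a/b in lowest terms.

α = 1/10

F_att = 5/4·(g−p) = 5/4·(-10,-8) = (-12.5000,-10.0000)
o1: d²=16 ≤ ρ²=45; F_rep = 20·(4,0)/16² = (0.3125,0.0000)
o2: d²=250 > ρ²=45 → inactive
F = F_att + ΣF_rep = (-12.1875,-10.0000)
Δp = p'−p = (-1.2188,-1.0000); α = Δx/Fx = (-39/32) / (-195/16) = 1/10
check: Δy/Fy = (-1) / (-10) = 1/10 ✓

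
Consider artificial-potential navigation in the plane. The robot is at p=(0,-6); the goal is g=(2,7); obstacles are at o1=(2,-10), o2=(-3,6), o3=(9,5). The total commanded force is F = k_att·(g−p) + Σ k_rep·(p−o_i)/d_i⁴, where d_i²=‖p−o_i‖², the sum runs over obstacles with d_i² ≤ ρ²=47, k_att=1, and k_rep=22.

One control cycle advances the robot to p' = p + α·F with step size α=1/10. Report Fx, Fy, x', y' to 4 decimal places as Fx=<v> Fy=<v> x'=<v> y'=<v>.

F_att = 1·(g−p) = 1·(2,13) = (2.0000,13.0000)
o1: d²=20 ≤ ρ²=47; F_rep = 22·(-2,4)/20² = (-0.1100,0.2200)
o2: d²=153 > ρ²=47 → inactive
o3: d²=202 > ρ²=47 → inactive
F = F_att + ΣF_rep = (1.8900,13.2200)
p' = p + 1/10·F = (0.1890,-4.6780)

Fx=1.8900 Fy=13.2200 x'=0.1890 y'=-4.6780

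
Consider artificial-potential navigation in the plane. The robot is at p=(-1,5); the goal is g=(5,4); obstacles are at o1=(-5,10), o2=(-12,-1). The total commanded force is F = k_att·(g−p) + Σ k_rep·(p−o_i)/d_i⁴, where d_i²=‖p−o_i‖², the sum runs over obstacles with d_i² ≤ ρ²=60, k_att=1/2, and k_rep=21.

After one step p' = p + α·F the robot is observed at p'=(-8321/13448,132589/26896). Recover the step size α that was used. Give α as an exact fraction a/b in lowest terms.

α = 1/8

F_att = 1/2·(g−p) = 1/2·(6,-1) = (3.0000,-0.5000)
o1: d²=41 ≤ ρ²=60; F_rep = 21·(4,-5)/41² = (0.0500,-0.0625)
o2: d²=157 > ρ²=60 → inactive
F = F_att + ΣF_rep = (3.0500,-0.5625)
Δp = p'−p = (0.3812,-0.0703); α = Δx/Fx = (5127/13448) / (5127/1681) = 1/8
check: Δy/Fy = (-1891/26896) / (-1891/3362) = 1/8 ✓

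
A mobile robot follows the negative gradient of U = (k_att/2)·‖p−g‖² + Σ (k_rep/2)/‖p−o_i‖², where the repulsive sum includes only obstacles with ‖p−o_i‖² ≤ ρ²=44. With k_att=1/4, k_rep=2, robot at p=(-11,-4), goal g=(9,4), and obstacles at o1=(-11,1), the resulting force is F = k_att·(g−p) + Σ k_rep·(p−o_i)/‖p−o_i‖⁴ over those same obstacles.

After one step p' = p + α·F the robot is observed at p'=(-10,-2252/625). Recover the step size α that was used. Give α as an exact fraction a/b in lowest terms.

F_att = 1/4·(g−p) = 1/4·(20,8) = (5.0000,2.0000)
o1: d²=25 ≤ ρ²=44; F_rep = 2·(0,-5)/25² = (0.0000,-0.0160)
F = F_att + ΣF_rep = (5.0000,1.9840)
Δp = p'−p = (1.0000,0.3968); α = Δx/Fx = (1) / (5) = 1/5
check: Δy/Fy = (248/625) / (248/125) = 1/5 ✓

α = 1/5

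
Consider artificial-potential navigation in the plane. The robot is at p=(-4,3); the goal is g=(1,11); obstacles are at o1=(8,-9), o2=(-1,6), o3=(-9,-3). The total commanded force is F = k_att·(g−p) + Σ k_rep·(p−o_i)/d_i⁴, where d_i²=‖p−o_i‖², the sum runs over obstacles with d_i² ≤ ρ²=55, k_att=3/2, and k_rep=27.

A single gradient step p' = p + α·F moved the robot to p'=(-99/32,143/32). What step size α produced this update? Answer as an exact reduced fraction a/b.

F_att = 3/2·(g−p) = 3/2·(5,8) = (7.5000,12.0000)
o1: d²=288 > ρ²=55 → inactive
o2: d²=18 ≤ ρ²=55; F_rep = 27·(-3,-3)/18² = (-0.2500,-0.2500)
o3: d²=61 > ρ²=55 → inactive
F = F_att + ΣF_rep = (7.2500,11.7500)
Δp = p'−p = (0.9062,1.4688); α = Δx/Fx = (29/32) / (29/4) = 1/8
check: Δy/Fy = (47/32) / (47/4) = 1/8 ✓

α = 1/8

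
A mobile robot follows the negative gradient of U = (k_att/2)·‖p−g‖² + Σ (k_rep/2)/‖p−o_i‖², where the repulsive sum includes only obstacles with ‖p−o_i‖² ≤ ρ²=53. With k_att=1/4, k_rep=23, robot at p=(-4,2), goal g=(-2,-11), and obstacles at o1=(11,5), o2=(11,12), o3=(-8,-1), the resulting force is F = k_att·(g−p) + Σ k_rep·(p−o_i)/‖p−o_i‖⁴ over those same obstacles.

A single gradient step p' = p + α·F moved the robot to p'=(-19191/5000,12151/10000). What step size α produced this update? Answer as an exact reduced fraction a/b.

α = 1/4

F_att = 1/4·(g−p) = 1/4·(2,-13) = (0.5000,-3.2500)
o1: d²=234 > ρ²=53 → inactive
o2: d²=325 > ρ²=53 → inactive
o3: d²=25 ≤ ρ²=53; F_rep = 23·(4,3)/25² = (0.1472,0.1104)
F = F_att + ΣF_rep = (0.6472,-3.1396)
Δp = p'−p = (0.1618,-0.7849); α = Δx/Fx = (809/5000) / (809/1250) = 1/4
check: Δy/Fy = (-7849/10000) / (-7849/2500) = 1/4 ✓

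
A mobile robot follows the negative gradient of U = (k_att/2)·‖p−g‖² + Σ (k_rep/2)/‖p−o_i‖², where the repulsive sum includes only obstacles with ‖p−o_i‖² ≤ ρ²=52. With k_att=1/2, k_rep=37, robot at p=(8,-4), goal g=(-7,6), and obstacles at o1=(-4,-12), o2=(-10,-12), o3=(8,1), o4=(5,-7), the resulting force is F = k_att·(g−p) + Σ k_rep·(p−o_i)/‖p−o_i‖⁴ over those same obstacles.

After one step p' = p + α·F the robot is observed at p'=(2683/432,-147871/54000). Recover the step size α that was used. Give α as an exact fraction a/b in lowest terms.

α = 1/4

F_att = 1/2·(g−p) = 1/2·(-15,10) = (-7.5000,5.0000)
o1: d²=208 > ρ²=52 → inactive
o2: d²=388 > ρ²=52 → inactive
o3: d²=25 ≤ ρ²=52; F_rep = 37·(0,-5)/25² = (0.0000,-0.2960)
o4: d²=18 ≤ ρ²=52; F_rep = 37·(3,3)/18² = (0.3426,0.3426)
F = F_att + ΣF_rep = (-7.1574,5.0466)
Δp = p'−p = (-1.7894,1.2616); α = Δx/Fx = (-773/432) / (-773/108) = 1/4
check: Δy/Fy = (68129/54000) / (68129/13500) = 1/4 ✓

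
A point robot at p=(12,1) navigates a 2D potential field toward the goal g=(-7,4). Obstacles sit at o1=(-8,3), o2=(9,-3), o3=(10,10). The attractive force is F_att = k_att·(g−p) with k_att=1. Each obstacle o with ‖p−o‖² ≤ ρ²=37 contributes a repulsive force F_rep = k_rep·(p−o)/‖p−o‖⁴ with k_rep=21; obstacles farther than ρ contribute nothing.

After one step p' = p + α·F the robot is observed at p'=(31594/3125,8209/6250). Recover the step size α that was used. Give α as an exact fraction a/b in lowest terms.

F_att = 1·(g−p) = 1·(-19,3) = (-19.0000,3.0000)
o1: d²=404 > ρ²=37 → inactive
o2: d²=25 ≤ ρ²=37; F_rep = 21·(3,4)/25² = (0.1008,0.1344)
o3: d²=85 > ρ²=37 → inactive
F = F_att + ΣF_rep = (-18.8992,3.1344)
Δp = p'−p = (-1.8899,0.3134); α = Δx/Fx = (-5906/3125) / (-11812/625) = 1/10
check: Δy/Fy = (1959/6250) / (1959/625) = 1/10 ✓

α = 1/10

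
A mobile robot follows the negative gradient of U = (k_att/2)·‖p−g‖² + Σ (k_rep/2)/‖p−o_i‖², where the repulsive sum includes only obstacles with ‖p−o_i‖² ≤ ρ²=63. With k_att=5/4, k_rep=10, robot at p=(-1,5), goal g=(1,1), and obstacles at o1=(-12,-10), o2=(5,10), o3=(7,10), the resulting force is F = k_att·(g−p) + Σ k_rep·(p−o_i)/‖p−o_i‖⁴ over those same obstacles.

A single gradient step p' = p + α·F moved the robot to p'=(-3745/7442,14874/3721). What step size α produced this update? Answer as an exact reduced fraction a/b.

F_att = 5/4·(g−p) = 5/4·(2,-4) = (2.5000,-5.0000)
o1: d²=346 > ρ²=63 → inactive
o2: d²=61 ≤ ρ²=63; F_rep = 10·(-6,-5)/61² = (-0.0161,-0.0134)
o3: d²=89 > ρ²=63 → inactive
F = F_att + ΣF_rep = (2.4839,-5.0134)
Δp = p'−p = (0.4968,-1.0027); α = Δx/Fx = (3697/7442) / (18485/7442) = 1/5
check: Δy/Fy = (-3731/3721) / (-18655/3721) = 1/5 ✓

α = 1/5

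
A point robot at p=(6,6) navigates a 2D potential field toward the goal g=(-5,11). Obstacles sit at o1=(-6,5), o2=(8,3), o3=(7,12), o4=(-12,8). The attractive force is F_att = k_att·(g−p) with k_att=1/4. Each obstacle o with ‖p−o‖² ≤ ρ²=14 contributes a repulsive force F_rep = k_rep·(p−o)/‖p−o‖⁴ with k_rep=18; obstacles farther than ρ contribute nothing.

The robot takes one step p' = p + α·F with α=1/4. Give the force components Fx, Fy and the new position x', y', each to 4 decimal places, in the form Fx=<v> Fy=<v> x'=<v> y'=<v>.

Fx=-2.9630 Fy=1.5695 x'=5.2592 y'=6.3924

F_att = 1/4·(g−p) = 1/4·(-11,5) = (-2.7500,1.2500)
o1: d²=145 > ρ²=14 → inactive
o2: d²=13 ≤ ρ²=14; F_rep = 18·(-2,3)/13² = (-0.2130,0.3195)
o3: d²=37 > ρ²=14 → inactive
o4: d²=328 > ρ²=14 → inactive
F = F_att + ΣF_rep = (-2.9630,1.5695)
p' = p + 1/4·F = (5.2592,6.3924)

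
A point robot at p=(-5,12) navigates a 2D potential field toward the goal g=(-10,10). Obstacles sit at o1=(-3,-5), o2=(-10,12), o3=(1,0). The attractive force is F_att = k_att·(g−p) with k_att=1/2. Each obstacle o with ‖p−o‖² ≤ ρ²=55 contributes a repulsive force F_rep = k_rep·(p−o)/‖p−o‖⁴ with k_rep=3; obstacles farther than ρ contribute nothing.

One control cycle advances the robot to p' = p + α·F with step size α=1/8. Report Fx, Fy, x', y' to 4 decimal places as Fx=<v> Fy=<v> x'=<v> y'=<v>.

F_att = 1/2·(g−p) = 1/2·(-5,-2) = (-2.5000,-1.0000)
o1: d²=293 > ρ²=55 → inactive
o2: d²=25 ≤ ρ²=55; F_rep = 3·(5,0)/25² = (0.0240,0.0000)
o3: d²=180 > ρ²=55 → inactive
F = F_att + ΣF_rep = (-2.4760,-1.0000)
p' = p + 1/8·F = (-5.3095,11.8750)

Fx=-2.4760 Fy=-1.0000 x'=-5.3095 y'=11.8750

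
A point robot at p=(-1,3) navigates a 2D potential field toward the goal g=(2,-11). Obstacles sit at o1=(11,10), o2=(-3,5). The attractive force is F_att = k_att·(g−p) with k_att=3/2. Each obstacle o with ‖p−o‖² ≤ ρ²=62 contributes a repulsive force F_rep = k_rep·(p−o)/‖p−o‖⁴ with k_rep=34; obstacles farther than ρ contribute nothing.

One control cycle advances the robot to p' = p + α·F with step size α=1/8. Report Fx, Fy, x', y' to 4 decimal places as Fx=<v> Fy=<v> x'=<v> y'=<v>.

Fx=5.5625 Fy=-22.0625 x'=-0.3047 y'=0.2422

F_att = 3/2·(g−p) = 3/2·(3,-14) = (4.5000,-21.0000)
o1: d²=193 > ρ²=62 → inactive
o2: d²=8 ≤ ρ²=62; F_rep = 34·(2,-2)/8² = (1.0625,-1.0625)
F = F_att + ΣF_rep = (5.5625,-22.0625)
p' = p + 1/8·F = (-0.3047,0.2422)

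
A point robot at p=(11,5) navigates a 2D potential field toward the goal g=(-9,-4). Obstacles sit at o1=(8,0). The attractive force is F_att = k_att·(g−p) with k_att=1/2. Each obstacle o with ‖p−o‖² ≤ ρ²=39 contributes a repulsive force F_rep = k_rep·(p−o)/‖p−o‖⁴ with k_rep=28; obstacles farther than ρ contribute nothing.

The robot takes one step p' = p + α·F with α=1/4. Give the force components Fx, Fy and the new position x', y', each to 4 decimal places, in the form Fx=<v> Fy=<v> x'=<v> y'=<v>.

F_att = 1/2·(g−p) = 1/2·(-20,-9) = (-10.0000,-4.5000)
o1: d²=34 ≤ ρ²=39; F_rep = 28·(3,5)/34² = (0.0727,0.1211)
F = F_att + ΣF_rep = (-9.9273,-4.3789)
p' = p + 1/4·F = (8.5182,3.9053)

Fx=-9.9273 Fy=-4.3789 x'=8.5182 y'=3.9053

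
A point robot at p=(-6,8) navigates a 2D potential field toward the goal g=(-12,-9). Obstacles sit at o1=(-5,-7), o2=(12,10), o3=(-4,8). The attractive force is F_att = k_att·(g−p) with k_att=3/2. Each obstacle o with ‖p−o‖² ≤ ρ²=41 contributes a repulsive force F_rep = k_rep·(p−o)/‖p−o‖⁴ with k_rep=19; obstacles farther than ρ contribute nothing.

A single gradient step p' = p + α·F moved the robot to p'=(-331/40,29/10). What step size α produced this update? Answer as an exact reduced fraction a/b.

F_att = 3/2·(g−p) = 3/2·(-6,-17) = (-9.0000,-25.5000)
o1: d²=226 > ρ²=41 → inactive
o2: d²=328 > ρ²=41 → inactive
o3: d²=4 ≤ ρ²=41; F_rep = 19·(-2,0)/4² = (-2.3750,0.0000)
F = F_att + ΣF_rep = (-11.3750,-25.5000)
Δp = p'−p = (-2.2750,-5.1000); α = Δx/Fx = (-91/40) / (-91/8) = 1/5
check: Δy/Fy = (-51/10) / (-51/2) = 1/5 ✓

α = 1/5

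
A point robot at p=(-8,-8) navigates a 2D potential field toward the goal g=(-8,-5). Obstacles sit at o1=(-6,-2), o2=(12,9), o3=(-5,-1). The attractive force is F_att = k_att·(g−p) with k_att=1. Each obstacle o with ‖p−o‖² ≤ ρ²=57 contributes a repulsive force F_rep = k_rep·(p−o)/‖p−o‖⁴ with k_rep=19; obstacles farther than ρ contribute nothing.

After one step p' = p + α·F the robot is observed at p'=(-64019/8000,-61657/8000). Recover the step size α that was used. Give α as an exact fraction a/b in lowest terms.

α = 1/10

F_att = 1·(g−p) = 1·(0,3) = (0.0000,3.0000)
o1: d²=40 ≤ ρ²=57; F_rep = 19·(-2,-6)/40² = (-0.0238,-0.0712)
o2: d²=689 > ρ²=57 → inactive
o3: d²=58 > ρ²=57 → inactive
F = F_att + ΣF_rep = (-0.0238,2.9287)
Δp = p'−p = (-0.0024,0.2929); α = Δx/Fx = (-19/8000) / (-19/800) = 1/10
check: Δy/Fy = (2343/8000) / (2343/800) = 1/10 ✓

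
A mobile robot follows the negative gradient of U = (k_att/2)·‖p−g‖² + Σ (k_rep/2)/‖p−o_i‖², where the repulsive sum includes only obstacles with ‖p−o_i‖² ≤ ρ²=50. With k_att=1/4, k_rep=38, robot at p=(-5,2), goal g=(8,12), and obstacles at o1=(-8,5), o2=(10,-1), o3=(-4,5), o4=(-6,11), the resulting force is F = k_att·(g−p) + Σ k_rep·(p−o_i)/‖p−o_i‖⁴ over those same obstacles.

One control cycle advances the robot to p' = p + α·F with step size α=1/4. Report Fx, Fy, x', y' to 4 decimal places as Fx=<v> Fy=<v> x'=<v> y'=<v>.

Fx=3.2219 Fy=1.0081 x'=-4.1945 y'=2.2520

F_att = 1/4·(g−p) = 1/4·(13,10) = (3.2500,2.5000)
o1: d²=18 ≤ ρ²=50; F_rep = 38·(3,-3)/18² = (0.3519,-0.3519)
o2: d²=234 > ρ²=50 → inactive
o3: d²=10 ≤ ρ²=50; F_rep = 38·(-1,-3)/10² = (-0.3800,-1.1400)
o4: d²=82 > ρ²=50 → inactive
F = F_att + ΣF_rep = (3.2219,1.0081)
p' = p + 1/4·F = (-4.1945,2.2520)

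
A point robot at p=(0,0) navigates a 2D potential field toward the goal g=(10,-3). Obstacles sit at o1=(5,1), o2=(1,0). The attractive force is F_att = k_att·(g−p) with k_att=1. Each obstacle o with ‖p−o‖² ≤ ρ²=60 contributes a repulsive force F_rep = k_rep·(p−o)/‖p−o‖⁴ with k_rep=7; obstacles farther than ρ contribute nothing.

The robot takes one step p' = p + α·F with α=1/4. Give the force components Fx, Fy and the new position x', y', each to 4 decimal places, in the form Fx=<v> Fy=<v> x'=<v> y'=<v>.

Fx=2.9482 Fy=-3.0104 x'=0.7371 y'=-0.7526

F_att = 1·(g−p) = 1·(10,-3) = (10.0000,-3.0000)
o1: d²=26 ≤ ρ²=60; F_rep = 7·(-5,-1)/26² = (-0.0518,-0.0104)
o2: d²=1 ≤ ρ²=60; F_rep = 7·(-1,0)/1² = (-7.0000,0.0000)
F = F_att + ΣF_rep = (2.9482,-3.0104)
p' = p + 1/4·F = (0.7371,-0.7526)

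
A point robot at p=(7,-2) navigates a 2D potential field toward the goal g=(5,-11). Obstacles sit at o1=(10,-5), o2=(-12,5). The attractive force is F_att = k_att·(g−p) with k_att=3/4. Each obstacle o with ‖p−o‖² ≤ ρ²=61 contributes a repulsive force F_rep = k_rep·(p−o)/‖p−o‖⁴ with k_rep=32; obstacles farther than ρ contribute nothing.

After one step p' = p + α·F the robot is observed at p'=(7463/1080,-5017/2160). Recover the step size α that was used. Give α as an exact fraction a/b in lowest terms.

F_att = 3/4·(g−p) = 3/4·(-2,-9) = (-1.5000,-6.7500)
o1: d²=18 ≤ ρ²=61; F_rep = 32·(-3,3)/18² = (-0.2963,0.2963)
o2: d²=410 > ρ²=61 → inactive
F = F_att + ΣF_rep = (-1.7963,-6.4537)
Δp = p'−p = (-0.0898,-0.3227); α = Δx/Fx = (-97/1080) / (-97/54) = 1/20
check: Δy/Fy = (-697/2160) / (-697/108) = 1/20 ✓

α = 1/20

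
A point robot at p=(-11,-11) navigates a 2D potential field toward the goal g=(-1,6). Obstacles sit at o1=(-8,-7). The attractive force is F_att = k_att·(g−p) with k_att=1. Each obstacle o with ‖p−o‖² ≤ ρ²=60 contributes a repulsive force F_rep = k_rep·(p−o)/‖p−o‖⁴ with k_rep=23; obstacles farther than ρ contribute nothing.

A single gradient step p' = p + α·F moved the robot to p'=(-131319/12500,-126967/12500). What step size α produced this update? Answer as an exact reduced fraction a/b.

α = 1/20

F_att = 1·(g−p) = 1·(10,17) = (10.0000,17.0000)
o1: d²=25 ≤ ρ²=60; F_rep = 23·(-3,-4)/25² = (-0.1104,-0.1472)
F = F_att + ΣF_rep = (9.8896,16.8528)
Δp = p'−p = (0.4945,0.8426); α = Δx/Fx = (6181/12500) / (6181/625) = 1/20
check: Δy/Fy = (10533/12500) / (10533/625) = 1/20 ✓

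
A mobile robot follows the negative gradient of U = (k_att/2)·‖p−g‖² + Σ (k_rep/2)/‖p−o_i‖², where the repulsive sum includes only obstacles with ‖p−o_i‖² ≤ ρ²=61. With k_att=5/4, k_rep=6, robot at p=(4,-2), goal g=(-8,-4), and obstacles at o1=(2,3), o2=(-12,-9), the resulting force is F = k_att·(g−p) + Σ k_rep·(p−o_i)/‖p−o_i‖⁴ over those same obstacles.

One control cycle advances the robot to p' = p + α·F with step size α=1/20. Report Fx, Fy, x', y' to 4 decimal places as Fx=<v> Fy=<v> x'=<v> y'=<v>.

Fx=-14.9857 Fy=-2.5357 x'=3.2507 y'=-2.1268

F_att = 5/4·(g−p) = 5/4·(-12,-2) = (-15.0000,-2.5000)
o1: d²=29 ≤ ρ²=61; F_rep = 6·(2,-5)/29² = (0.0143,-0.0357)
o2: d²=305 > ρ²=61 → inactive
F = F_att + ΣF_rep = (-14.9857,-2.5357)
p' = p + 1/20·F = (3.2507,-2.1268)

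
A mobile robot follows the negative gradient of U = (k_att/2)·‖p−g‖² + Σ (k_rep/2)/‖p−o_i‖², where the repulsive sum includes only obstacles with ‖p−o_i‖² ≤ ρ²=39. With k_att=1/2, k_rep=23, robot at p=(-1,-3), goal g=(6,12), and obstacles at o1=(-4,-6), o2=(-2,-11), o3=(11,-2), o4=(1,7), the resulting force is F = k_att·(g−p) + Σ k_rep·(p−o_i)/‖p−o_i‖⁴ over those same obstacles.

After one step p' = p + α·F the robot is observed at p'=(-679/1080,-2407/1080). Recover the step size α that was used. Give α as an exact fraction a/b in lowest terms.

F_att = 1/2·(g−p) = 1/2·(7,15) = (3.5000,7.5000)
o1: d²=18 ≤ ρ²=39; F_rep = 23·(3,3)/18² = (0.2130,0.2130)
o2: d²=65 > ρ²=39 → inactive
o3: d²=145 > ρ²=39 → inactive
o4: d²=104 > ρ²=39 → inactive
F = F_att + ΣF_rep = (3.7130,7.7130)
Δp = p'−p = (0.3713,0.7713); α = Δx/Fx = (401/1080) / (401/108) = 1/10
check: Δy/Fy = (833/1080) / (833/108) = 1/10 ✓

α = 1/10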